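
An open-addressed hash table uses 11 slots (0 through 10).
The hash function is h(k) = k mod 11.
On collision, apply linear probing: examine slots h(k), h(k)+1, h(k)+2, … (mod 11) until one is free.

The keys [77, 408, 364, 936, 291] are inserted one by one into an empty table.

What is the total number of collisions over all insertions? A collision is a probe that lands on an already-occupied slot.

Insert 77: h=0, slot 0 empty -> index 0.
Insert 408: h=1, slot 1 empty -> index 1.
Insert 364: h=1, slot 1 occupied -> index 2.
Insert 936: h=1, slots 1,2 occupied -> index 3.
Insert 291: h=5, slot 5 empty -> index 5.
Table: [77, 408, 364, 936, ∅, 291, ∅, ∅, ∅, ∅, ∅]

3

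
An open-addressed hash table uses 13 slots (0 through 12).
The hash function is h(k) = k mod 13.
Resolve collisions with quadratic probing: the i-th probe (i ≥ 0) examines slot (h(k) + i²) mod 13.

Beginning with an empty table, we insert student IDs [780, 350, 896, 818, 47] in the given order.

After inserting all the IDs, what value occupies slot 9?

47

780: h=0 → slot 0
350: h=12 → slot 12
896: h=12, probe 12,0,3 → slot 3
818: h=12, probe 12,0,3,8 → slot 8
47: h=8, probe 8,9 → slot 9
Table: [780, —, —, 896, —, —, —, —, 818, 47, —, —, 350]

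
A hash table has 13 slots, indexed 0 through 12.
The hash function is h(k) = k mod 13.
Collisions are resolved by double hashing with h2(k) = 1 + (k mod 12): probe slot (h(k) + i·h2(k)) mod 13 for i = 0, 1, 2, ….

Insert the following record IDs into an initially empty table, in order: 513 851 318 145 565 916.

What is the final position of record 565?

8

513: h=6 => slot 6
851: h=6, h2=12, probe 6,5 => slot 5
318: h=6, h2=7, probe 6,0 => slot 0
145: h=2 => slot 2
565: h=6, h2=2, probe 6,8 => slot 8
916: h=6, h2=5, probe 6,11 => slot 11
Table: [318, _, 145, _, _, 851, 513, _, 565, _, _, 916, _]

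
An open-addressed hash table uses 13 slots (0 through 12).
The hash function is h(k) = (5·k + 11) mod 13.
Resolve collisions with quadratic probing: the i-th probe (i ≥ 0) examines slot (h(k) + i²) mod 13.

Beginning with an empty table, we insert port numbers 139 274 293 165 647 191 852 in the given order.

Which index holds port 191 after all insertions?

139: h=4 → slot 4
274: h=3 → slot 3
293: h=7 → slot 7
165: h=4, probe 4,5 → slot 5
647: h=9 → slot 9
191: h=4, probe 4,5,8 → slot 8
852: h=7, probe 7,8,11 → slot 11
Table: [., ., ., 274, 139, 165, ., 293, 191, 647, ., 852, .]

8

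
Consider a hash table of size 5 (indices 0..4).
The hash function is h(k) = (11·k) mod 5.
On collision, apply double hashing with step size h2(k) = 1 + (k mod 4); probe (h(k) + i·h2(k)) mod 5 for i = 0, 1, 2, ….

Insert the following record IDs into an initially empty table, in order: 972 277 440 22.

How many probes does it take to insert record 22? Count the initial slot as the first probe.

Insert 972: h=2, slot 2 empty → index 2.
Insert 277: h=2, h2=2, slot 2 occupied → index 4.
Insert 440: h=0, slot 0 empty → index 0.
Insert 22: h=2, h2=3, slots 2,0 occupied → index 3.
Table: [440, ∅, 972, 22, 277]

3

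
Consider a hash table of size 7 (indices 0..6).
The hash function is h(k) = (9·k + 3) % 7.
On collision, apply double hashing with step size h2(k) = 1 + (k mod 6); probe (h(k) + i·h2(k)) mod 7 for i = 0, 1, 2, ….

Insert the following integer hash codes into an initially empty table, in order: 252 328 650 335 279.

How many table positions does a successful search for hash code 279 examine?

Insert 252: h=3, slot 3 empty → index 3.
Insert 328: h=1, slot 1 empty → index 1.
Insert 650: h=1, h2=3, slot 1 occupied → index 4.
Insert 335: h=1, h2=6, slot 1 occupied → index 0.
Insert 279: h=1, h2=4, slot 1 occupied → index 5.
Table: [335, 328, ∅, 252, 650, 279, ∅]
Lookup 279: h=1, h2=4, probe 1,5 → found at 5.

2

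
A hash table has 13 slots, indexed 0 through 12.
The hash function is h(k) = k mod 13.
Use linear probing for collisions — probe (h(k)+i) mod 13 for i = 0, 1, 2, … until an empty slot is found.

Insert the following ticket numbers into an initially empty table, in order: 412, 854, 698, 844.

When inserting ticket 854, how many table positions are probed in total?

2

Insert 412: h=9, slot 9 empty -> index 9.
Insert 854: h=9, slot 9 occupied -> index 10.
Insert 698: h=9, slots 9,10 occupied -> index 11.
Insert 844: h=12, slot 12 empty -> index 12.
Table: [—, —, —, —, —, —, —, —, —, 412, 854, 698, 844]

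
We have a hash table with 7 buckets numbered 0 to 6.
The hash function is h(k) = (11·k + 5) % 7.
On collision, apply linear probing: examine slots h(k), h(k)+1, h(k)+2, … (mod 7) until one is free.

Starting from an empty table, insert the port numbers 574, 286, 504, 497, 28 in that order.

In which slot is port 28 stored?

Insert 574: h=5, slot 5 empty -> index 5.
Insert 286: h=1, slot 1 empty -> index 1.
Insert 504: h=5, slot 5 occupied -> index 6.
Insert 497: h=5, slots 5,6 occupied -> index 0.
Insert 28: h=5, slots 5,6,0,1 occupied -> index 2.
Table: [497, 286, 28, ∅, ∅, 574, 504]

2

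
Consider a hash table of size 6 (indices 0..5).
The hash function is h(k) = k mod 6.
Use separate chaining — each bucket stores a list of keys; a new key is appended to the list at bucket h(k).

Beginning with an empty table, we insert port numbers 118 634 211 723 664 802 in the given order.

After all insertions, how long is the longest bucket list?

4

Insert 118: h=4, bucket 4 empty → new chain.
Insert 634: h=4, bucket 4 nonempty → append to chain.
Insert 211: h=1, bucket 1 empty → new chain.
Insert 723: h=3, bucket 3 empty → new chain.
Insert 664: h=4, bucket 4 nonempty → append to chain.
Insert 802: h=4, bucket 4 nonempty → append to chain.
Final buckets:
0: -
1: 211
2: -
3: 723
4: 118 -> 634 -> 664 -> 802
5: -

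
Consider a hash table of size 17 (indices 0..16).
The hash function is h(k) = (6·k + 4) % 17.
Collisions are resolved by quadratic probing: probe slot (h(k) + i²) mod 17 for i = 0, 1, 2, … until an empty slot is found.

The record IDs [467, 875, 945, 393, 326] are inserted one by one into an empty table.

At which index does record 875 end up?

2

467 hashes to 1; slot 1 is free → place at 1.
875 hashes to 1; 1 taken → place at 2.
945 hashes to 13; slot 13 is free → place at 13.
393 hashes to 16; slot 16 is free → place at 16.
326 hashes to 5; slot 5 is free → place at 5.
Table: [-, 467, 875, -, -, 326, -, -, -, -, -, -, -, 945, -, -, 393]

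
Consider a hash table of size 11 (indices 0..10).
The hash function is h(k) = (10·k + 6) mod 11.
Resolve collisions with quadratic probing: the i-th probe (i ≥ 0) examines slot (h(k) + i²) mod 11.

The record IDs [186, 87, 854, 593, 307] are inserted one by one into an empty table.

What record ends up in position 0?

593

186: h=7 -> slot 7
87: h=7, probe 7,8 -> slot 8
854: h=10 -> slot 10
593: h=7, probe 7,8,0 -> slot 0
307: h=7, probe 7,8,0,5 -> slot 5
Table: [593, ., ., ., ., 307, ., 186, 87, ., 854]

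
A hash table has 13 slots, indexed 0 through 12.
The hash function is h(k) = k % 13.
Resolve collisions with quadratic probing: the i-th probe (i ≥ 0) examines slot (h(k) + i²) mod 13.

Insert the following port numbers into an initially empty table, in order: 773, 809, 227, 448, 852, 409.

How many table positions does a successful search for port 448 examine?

Insert 773: h=6, slot 6 empty => index 6.
Insert 809: h=3, slot 3 empty => index 3.
Insert 227: h=6, slot 6 occupied => index 7.
Insert 448: h=6, slots 6,7 occupied => index 10.
Insert 852: h=7, slot 7 occupied => index 8.
Insert 409: h=6, slots 6,7,10 occupied => index 2.
Table: [-, -, 409, 809, -, -, 773, 227, 852, -, 448, -, -]
Lookup 448: h=6, probe 6,7,10 → found at 10.

3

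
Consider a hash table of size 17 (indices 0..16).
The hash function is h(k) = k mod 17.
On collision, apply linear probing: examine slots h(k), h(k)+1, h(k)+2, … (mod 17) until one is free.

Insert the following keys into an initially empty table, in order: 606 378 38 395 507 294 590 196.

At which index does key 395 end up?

606: h=11 => slot 11
378: h=4 => slot 4
38: h=4, probe 4,5 => slot 5
395: h=4, probe 4,5,6 => slot 6
507: h=14 => slot 14
294: h=5, probe 5,6,7 => slot 7
590: h=12 => slot 12
196: h=9 => slot 9
Table: [∅, ∅, ∅, ∅, 378, 38, 395, 294, ∅, 196, ∅, 606, 590, ∅, 507, ∅, ∅]

6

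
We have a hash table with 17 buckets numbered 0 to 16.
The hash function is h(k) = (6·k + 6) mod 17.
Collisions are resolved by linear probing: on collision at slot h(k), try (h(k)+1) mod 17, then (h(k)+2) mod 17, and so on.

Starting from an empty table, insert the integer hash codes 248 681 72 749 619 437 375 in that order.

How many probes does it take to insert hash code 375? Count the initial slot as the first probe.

Insert 248: h=15, slot 15 empty -> index 15.
Insert 681: h=12, slot 12 empty -> index 12.
Insert 72: h=13, slot 13 empty -> index 13.
Insert 749: h=12, slots 12,13 occupied -> index 14.
Insert 619: h=14, slots 14,15 occupied -> index 16.
Insert 437: h=10, slot 10 empty -> index 10.
Insert 375: h=12, slots 12,13,14,15,16 occupied -> index 0.
Table: [375, —, —, —, —, —, —, —, —, —, 437, —, 681, 72, 749, 248, 619]

6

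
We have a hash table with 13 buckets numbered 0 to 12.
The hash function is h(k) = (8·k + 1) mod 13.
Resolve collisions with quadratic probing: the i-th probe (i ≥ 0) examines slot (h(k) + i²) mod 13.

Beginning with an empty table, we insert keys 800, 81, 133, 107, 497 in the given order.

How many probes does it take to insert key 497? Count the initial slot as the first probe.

800 hashes to 5; slot 5 is free -> place at 5.
81 hashes to 12; slot 12 is free -> place at 12.
133 hashes to 12; 12 taken -> place at 0.
107 hashes to 12; 12,0 taken -> place at 3.
497 hashes to 12; 12,0,3 taken -> place at 8.
Table: [133, -, -, 107, -, 800, -, -, 497, -, -, -, 81]

4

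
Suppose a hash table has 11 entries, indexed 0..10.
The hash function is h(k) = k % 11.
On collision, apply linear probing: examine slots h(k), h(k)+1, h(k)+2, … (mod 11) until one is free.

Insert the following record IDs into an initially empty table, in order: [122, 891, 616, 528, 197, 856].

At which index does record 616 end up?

2

122: h=1 -> slot 1
891: h=0 -> slot 0
616: h=0, probe 0,1,2 -> slot 2
528: h=0, probe 0,1,2,3 -> slot 3
197: h=10 -> slot 10
856: h=9 -> slot 9
Table: [891, 122, 616, 528, ∅, ∅, ∅, ∅, ∅, 856, 197]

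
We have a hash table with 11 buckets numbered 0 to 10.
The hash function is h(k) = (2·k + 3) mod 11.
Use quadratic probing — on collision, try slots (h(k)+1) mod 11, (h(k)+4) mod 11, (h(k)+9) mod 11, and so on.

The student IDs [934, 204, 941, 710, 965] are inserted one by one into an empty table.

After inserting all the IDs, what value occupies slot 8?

710

934: h=1 → slot 1
204: h=4 → slot 4
941: h=4, probe 4,5 → slot 5
710: h=4, probe 4,5,8 → slot 8
965: h=8, probe 8,9 → slot 9
Table: [—, 934, —, —, 204, 941, —, —, 710, 965, —]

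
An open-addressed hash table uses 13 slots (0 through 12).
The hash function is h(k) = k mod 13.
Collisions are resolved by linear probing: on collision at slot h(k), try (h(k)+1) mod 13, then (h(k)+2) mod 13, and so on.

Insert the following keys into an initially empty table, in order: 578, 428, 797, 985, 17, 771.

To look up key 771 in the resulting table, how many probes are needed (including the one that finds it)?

4

Insert 578: h=6, slot 6 empty -> index 6.
Insert 428: h=12, slot 12 empty -> index 12.
Insert 797: h=4, slot 4 empty -> index 4.
Insert 985: h=10, slot 10 empty -> index 10.
Insert 17: h=4, slot 4 occupied -> index 5.
Insert 771: h=4, slots 4,5,6 occupied -> index 7.
Table: [—, —, —, —, 797, 17, 578, 771, —, —, 985, —, 428]
Lookup 771: h=4, probe 4,5,6,7 → found at 7.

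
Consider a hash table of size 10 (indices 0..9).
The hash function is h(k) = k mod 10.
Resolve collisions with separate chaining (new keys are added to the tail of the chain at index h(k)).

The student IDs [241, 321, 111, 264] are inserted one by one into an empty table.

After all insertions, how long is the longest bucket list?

3

241 → bucket 1
321 → bucket 1 (collision)
111 → bucket 1 (collision)
264 → bucket 4
Final buckets:
0: _
1: 241 -> 321 -> 111
2: _
3: _
4: 264
5: _
6: _
7: _
8: _
9: _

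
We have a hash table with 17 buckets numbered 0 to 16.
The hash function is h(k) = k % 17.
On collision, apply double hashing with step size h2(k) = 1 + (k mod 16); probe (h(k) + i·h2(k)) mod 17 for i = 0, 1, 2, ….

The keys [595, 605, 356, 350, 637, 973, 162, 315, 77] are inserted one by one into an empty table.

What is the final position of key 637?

5

Insert 595: h=0, slot 0 empty => index 0.
Insert 605: h=10, slot 10 empty => index 10.
Insert 356: h=16, slot 16 empty => index 16.
Insert 350: h=10, h2=15, slot 10 occupied => index 8.
Insert 637: h=8, h2=14, slot 8 occupied => index 5.
Insert 973: h=4, slot 4 empty => index 4.
Insert 162: h=9, slot 9 empty => index 9.
Insert 315: h=9, h2=12, slots 9,4,16 occupied => index 11.
Insert 77: h=9, h2=14, slot 9 occupied => index 6.
Table: [595, ∅, ∅, ∅, 973, 637, 77, ∅, 350, 162, 605, 315, ∅, ∅, ∅, ∅, 356]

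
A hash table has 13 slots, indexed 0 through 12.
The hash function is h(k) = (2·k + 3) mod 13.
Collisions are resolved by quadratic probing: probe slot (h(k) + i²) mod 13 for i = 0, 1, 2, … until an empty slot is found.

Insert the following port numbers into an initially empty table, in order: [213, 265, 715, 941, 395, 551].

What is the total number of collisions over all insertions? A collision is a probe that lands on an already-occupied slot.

11

213 hashes to 0; slot 0 is free => place at 0.
265 hashes to 0; 0 taken => place at 1.
715 hashes to 3; slot 3 is free => place at 3.
941 hashes to 0; 0,1 taken => place at 4.
395 hashes to 0; 0,1,4 taken => place at 9.
551 hashes to 0; 0,1,4,9,3 taken => place at 12.
Table: [213, 265, ., 715, 941, ., ., ., ., 395, ., ., 551]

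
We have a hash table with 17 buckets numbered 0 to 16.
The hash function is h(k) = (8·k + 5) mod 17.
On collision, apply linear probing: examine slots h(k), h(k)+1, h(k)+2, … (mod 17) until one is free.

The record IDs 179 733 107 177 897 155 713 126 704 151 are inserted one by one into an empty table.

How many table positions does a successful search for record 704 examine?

4

179: h=9 -> slot 9
733: h=4 -> slot 4
107: h=11 -> slot 11
177: h=10 -> slot 10
897: h=7 -> slot 7
155: h=4, probe 4,5 -> slot 5
713: h=14 -> slot 14
126: h=10, probe 10,11,12 -> slot 12
704: h=10, probe 10,11,12,13 -> slot 13
151: h=6 -> slot 6
Table: [., ., ., ., 733, 155, 151, 897, ., 179, 177, 107, 126, 704, 713, ., .]
Lookup 704: h=10, probe 10,11,12,13 → found at 13.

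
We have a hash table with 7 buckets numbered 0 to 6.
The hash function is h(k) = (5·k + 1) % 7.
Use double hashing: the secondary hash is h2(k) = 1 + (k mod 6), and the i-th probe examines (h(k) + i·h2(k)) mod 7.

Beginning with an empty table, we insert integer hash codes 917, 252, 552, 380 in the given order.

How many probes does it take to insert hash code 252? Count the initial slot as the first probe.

917: h=1 → slot 1
252: h=1, h2=1, probe 1,2 → slot 2
552: h=3 → slot 3
380: h=4 → slot 4
Table: [∅, 917, 252, 552, 380, ∅, ∅]

2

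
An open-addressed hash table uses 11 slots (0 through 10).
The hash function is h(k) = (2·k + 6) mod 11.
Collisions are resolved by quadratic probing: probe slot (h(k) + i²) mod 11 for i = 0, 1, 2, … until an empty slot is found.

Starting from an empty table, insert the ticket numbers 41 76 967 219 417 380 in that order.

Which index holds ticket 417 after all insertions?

2

Insert 41: h=0, slot 0 empty -> index 0.
Insert 76: h=4, slot 4 empty -> index 4.
Insert 967: h=4, slot 4 occupied -> index 5.
Insert 219: h=4, slots 4,5 occupied -> index 8.
Insert 417: h=4, slots 4,5,8 occupied -> index 2.
Insert 380: h=7, slot 7 empty -> index 7.
Table: [41, ., 417, ., 76, 967, ., 380, 219, ., .]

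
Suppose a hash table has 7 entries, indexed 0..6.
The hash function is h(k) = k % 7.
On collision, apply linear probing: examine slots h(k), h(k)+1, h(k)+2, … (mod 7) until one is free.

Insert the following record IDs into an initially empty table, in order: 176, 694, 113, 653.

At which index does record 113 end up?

176 hashes to 1; slot 1 is free -> place at 1.
694 hashes to 1; 1 taken -> place at 2.
113 hashes to 1; 1,2 taken -> place at 3.
653 hashes to 2; 2,3 taken -> place at 4.
Table: [∅, 176, 694, 113, 653, ∅, ∅]

3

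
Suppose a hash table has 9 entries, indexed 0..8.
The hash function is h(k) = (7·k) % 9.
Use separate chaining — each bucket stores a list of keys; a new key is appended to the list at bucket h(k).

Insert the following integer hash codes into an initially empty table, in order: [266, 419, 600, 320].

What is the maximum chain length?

266 → bucket 8
419 → bucket 8 (collision)
600 → bucket 6
320 → bucket 8 (collision)
Final buckets:
0: .
1: .
2: .
3: .
4: .
5: .
6: 600
7: .
8: 266 -> 419 -> 320

3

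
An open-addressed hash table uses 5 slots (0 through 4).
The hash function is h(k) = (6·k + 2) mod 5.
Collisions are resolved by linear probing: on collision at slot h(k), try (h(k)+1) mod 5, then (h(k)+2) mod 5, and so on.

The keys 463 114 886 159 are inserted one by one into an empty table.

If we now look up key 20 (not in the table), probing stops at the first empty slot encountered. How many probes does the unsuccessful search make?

463 hashes to 0; slot 0 is free -> place at 0.
114 hashes to 1; slot 1 is free -> place at 1.
886 hashes to 3; slot 3 is free -> place at 3.
159 hashes to 1; 1 taken -> place at 2.
Table: [463, 114, 159, 886, .]
Lookup 20: h=2, probe 2,3,4 → slot 4 empty, not found.

3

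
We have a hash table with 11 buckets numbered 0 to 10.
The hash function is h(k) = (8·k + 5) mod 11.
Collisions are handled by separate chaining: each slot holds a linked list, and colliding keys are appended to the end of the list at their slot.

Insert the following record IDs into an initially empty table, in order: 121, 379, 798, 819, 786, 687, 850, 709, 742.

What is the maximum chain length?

6

121 -> bucket 5
379 -> bucket 1
798 -> bucket 9
819 -> bucket 1 (collision)
786 -> bucket 1 (collision)
687 -> bucket 1 (collision)
850 -> bucket 7
709 -> bucket 1 (collision)
742 -> bucket 1 (collision)
Final buckets:
0: —
1: 379 -> 819 -> 786 -> 687 -> 709 -> 742
2: —
3: —
4: —
5: 121
6: —
7: 850
8: —
9: 798
10: —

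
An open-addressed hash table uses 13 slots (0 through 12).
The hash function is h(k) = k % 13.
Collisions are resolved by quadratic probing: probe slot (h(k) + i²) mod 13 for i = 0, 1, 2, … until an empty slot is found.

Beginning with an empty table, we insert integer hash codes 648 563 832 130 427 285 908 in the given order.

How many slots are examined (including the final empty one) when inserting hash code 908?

3

648 hashes to 11; slot 11 is free => place at 11.
563 hashes to 4; slot 4 is free => place at 4.
832 hashes to 0; slot 0 is free => place at 0.
130 hashes to 0; 0 taken => place at 1.
427 hashes to 11; 11 taken => place at 12.
285 hashes to 12; 12,0 taken => place at 3.
908 hashes to 11; 11,12 taken => place at 2.
Table: [832, 130, 908, 285, 563, ., ., ., ., ., ., 648, 427]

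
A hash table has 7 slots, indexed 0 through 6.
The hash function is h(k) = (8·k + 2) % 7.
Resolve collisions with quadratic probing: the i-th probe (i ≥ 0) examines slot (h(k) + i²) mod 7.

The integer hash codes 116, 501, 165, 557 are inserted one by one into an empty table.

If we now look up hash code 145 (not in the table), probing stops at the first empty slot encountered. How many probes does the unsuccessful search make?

116: h=6 => slot 6
501: h=6, probe 6,0 => slot 0
165: h=6, probe 6,0,3 => slot 3
557: h=6, probe 6,0,3,1 => slot 1
Table: [501, 557, —, 165, —, —, 116]
Lookup 145: h=0, probe 0,1,4 → slot 4 empty, not found.

3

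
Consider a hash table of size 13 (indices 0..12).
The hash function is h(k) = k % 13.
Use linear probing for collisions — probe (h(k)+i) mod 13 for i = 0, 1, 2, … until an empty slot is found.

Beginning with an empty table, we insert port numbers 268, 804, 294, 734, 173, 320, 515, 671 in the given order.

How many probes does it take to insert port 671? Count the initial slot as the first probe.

6

268: h=8 -> slot 8
804: h=11 -> slot 11
294: h=8, probe 8,9 -> slot 9
734: h=6 -> slot 6
173: h=4 -> slot 4
320: h=8, probe 8,9,10 -> slot 10
515: h=8, probe 8,9,10,11,12 -> slot 12
671: h=8, probe 8,9,10,11,12,0 -> slot 0
Table: [671, ∅, ∅, ∅, 173, ∅, 734, ∅, 268, 294, 320, 804, 515]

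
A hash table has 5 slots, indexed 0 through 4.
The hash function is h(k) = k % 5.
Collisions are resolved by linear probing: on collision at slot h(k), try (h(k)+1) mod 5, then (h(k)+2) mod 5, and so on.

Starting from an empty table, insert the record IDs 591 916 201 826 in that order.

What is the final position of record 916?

2

591: h=1 => slot 1
916: h=1, probe 1,2 => slot 2
201: h=1, probe 1,2,3 => slot 3
826: h=1, probe 1,2,3,4 => slot 4
Table: [—, 591, 916, 201, 826]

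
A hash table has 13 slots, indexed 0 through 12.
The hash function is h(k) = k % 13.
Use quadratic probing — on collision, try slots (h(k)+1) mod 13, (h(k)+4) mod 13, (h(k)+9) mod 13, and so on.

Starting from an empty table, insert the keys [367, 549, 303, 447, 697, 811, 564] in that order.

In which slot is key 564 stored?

1

367 hashes to 3; slot 3 is free → place at 3.
549 hashes to 3; 3 taken → place at 4.
303 hashes to 4; 4 taken → place at 5.
447 hashes to 5; 5 taken → place at 6.
697 hashes to 8; slot 8 is free → place at 8.
811 hashes to 5; 5,6 taken → place at 9.
564 hashes to 5; 5,6,9 taken → place at 1.
Table: [., 564, ., 367, 549, 303, 447, ., 697, 811, ., ., .]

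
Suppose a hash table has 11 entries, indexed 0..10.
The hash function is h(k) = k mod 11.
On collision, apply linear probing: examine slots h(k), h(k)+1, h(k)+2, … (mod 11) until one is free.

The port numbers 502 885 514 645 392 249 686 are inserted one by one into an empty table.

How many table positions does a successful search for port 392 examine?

502: h=7 → slot 7
885: h=5 → slot 5
514: h=8 → slot 8
645: h=7, probe 7,8,9 → slot 9
392: h=7, probe 7,8,9,10 → slot 10
249: h=7, probe 7,8,9,10,0 → slot 0
686: h=4 → slot 4
Table: [249, _, _, _, 686, 885, _, 502, 514, 645, 392]
Lookup 392: h=7, probe 7,8,9,10 → found at 10.

4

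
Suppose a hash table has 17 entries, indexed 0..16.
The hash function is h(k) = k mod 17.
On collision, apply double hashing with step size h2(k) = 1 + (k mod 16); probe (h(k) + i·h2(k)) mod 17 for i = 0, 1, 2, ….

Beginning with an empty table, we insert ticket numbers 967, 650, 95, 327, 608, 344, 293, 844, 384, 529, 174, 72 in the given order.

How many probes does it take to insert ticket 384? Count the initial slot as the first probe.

Insert 967: h=15, slot 15 empty -> index 15.
Insert 650: h=4, slot 4 empty -> index 4.
Insert 95: h=10, slot 10 empty -> index 10.
Insert 327: h=4, h2=8, slot 4 occupied -> index 12.
Insert 608: h=13, slot 13 empty -> index 13.
Insert 344: h=4, h2=9, slots 4,13 occupied -> index 5.
Insert 293: h=4, h2=6, slots 4,10 occupied -> index 16.
Insert 844: h=11, slot 11 empty -> index 11.
Insert 384: h=10, h2=1, slots 10,11,12,13 occupied -> index 14.
Insert 529: h=2, slot 2 empty -> index 2.
Insert 174: h=4, h2=15, slots 4,2 occupied -> index 0.
Insert 72: h=4, h2=9, slots 4,13,5,14 occupied -> index 6.
Table: [174, —, 529, —, 650, 344, 72, —, —, —, 95, 844, 327, 608, 384, 967, 293]

5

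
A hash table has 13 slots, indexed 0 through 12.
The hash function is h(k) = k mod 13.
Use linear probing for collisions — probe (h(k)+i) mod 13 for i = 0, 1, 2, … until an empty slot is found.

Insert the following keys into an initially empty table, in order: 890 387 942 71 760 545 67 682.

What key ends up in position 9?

760

890: h=6 → slot 6
387: h=10 → slot 10
942: h=6, probe 6,7 → slot 7
71: h=6, probe 6,7,8 → slot 8
760: h=6, probe 6,7,8,9 → slot 9
545: h=12 → slot 12
67: h=2 → slot 2
682: h=6, probe 6,7,8,9,10,11 → slot 11
Table: [-, -, 67, -, -, -, 890, 942, 71, 760, 387, 682, 545]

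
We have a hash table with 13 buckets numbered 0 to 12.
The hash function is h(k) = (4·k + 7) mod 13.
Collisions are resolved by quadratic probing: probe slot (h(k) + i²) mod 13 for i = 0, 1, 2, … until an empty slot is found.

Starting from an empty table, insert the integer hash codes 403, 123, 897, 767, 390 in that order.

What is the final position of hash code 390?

Insert 403: h=7, slot 7 empty -> index 7.
Insert 123: h=5, slot 5 empty -> index 5.
Insert 897: h=7, slot 7 occupied -> index 8.
Insert 767: h=7, slots 7,8 occupied -> index 11.
Insert 390: h=7, slots 7,8,11 occupied -> index 3.
Table: [∅, ∅, ∅, 390, ∅, 123, ∅, 403, 897, ∅, ∅, 767, ∅]

3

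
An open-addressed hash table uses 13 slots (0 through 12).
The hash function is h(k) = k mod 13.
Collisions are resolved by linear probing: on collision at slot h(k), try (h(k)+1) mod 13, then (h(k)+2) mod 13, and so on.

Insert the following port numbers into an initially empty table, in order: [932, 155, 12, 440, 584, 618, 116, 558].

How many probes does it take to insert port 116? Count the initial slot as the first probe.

4

932: h=9 → slot 9
155: h=12 → slot 12
12: h=12, probe 12,0 → slot 0
440: h=11 → slot 11
584: h=12, probe 12,0,1 → slot 1
618: h=7 → slot 7
116: h=12, probe 12,0,1,2 → slot 2
558: h=12, probe 12,0,1,2,3 → slot 3
Table: [12, 584, 116, 558, _, _, _, 618, _, 932, _, 440, 155]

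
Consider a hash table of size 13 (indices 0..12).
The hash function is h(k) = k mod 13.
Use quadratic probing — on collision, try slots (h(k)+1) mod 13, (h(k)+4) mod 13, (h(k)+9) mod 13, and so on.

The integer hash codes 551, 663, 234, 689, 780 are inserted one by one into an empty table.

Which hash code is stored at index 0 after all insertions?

663

Insert 551: h=5, slot 5 empty -> index 5.
Insert 663: h=0, slot 0 empty -> index 0.
Insert 234: h=0, slot 0 occupied -> index 1.
Insert 689: h=0, slots 0,1 occupied -> index 4.
Insert 780: h=0, slots 0,1,4 occupied -> index 9.
Table: [663, 234, ∅, ∅, 689, 551, ∅, ∅, ∅, 780, ∅, ∅, ∅]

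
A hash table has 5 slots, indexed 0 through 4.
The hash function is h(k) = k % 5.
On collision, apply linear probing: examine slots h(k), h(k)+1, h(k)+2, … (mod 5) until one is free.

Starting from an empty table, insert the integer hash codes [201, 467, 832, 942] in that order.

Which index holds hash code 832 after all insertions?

201: h=1 -> slot 1
467: h=2 -> slot 2
832: h=2, probe 2,3 -> slot 3
942: h=2, probe 2,3,4 -> slot 4
Table: [—, 201, 467, 832, 942]

3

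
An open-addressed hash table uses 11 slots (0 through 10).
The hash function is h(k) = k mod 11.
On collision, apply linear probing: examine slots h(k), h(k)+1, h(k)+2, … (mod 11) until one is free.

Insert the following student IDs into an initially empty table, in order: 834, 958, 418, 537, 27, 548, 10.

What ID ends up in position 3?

Insert 834: h=9, slot 9 empty -> index 9.
Insert 958: h=1, slot 1 empty -> index 1.
Insert 418: h=0, slot 0 empty -> index 0.
Insert 537: h=9, slot 9 occupied -> index 10.
Insert 27: h=5, slot 5 empty -> index 5.
Insert 548: h=9, slots 9,10,0,1 occupied -> index 2.
Insert 10: h=10, slots 10,0,1,2 occupied -> index 3.
Table: [418, 958, 548, 10, ., 27, ., ., ., 834, 537]

10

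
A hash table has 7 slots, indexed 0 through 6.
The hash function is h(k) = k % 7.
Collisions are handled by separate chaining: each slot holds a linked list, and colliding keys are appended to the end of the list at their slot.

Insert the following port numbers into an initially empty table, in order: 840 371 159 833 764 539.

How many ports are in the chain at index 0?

4

840 -> bucket 0
371 -> bucket 0 (collision)
159 -> bucket 5
833 -> bucket 0 (collision)
764 -> bucket 1
539 -> bucket 0 (collision)
Final buckets:
0: 840 -> 371 -> 833 -> 539
1: 764
2: -
3: -
4: -
5: 159
6: -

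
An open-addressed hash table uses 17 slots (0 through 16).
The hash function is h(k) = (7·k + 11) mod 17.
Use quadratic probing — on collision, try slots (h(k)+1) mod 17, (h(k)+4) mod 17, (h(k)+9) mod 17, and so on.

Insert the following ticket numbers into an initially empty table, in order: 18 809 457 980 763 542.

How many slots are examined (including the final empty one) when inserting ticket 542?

4

Insert 18: h=1, slot 1 empty → index 1.
Insert 809: h=13, slot 13 empty → index 13.
Insert 457: h=14, slot 14 empty → index 14.
Insert 980: h=3, slot 3 empty → index 3.
Insert 763: h=14, slot 14 occupied → index 15.
Insert 542: h=14, slots 14,15,1 occupied → index 6.
Table: [., 18, ., 980, ., ., 542, ., ., ., ., ., ., 809, 457, 763, .]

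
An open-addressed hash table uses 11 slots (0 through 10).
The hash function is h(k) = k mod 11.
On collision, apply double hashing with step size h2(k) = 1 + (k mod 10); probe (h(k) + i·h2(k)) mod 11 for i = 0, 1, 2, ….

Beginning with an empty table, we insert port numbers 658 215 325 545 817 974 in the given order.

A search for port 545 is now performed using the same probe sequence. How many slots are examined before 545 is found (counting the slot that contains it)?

3

Insert 658: h=9, slot 9 empty → index 9.
Insert 215: h=6, slot 6 empty → index 6.
Insert 325: h=6, h2=6, slot 6 occupied → index 1.
Insert 545: h=6, h2=6, slots 6,1 occupied → index 7.
Insert 817: h=3, slot 3 empty → index 3.
Insert 974: h=6, h2=5, slot 6 occupied → index 0.
Table: [974, 325, —, 817, —, —, 215, 545, —, 658, —]
Lookup 545: h=6, h2=6, probe 6,1,7 → found at 7.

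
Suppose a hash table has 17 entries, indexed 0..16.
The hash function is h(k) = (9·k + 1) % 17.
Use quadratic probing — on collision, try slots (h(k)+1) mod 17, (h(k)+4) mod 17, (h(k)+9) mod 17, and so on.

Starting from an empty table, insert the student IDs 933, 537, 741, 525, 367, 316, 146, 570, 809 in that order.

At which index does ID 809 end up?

8

933: h=0 -> slot 0
537: h=6 -> slot 6
741: h=6, probe 6,7 -> slot 7
525: h=0, probe 0,1 -> slot 1
367: h=6, probe 6,7,10 -> slot 10
316: h=6, probe 6,7,10,15 -> slot 15
146: h=6, probe 6,7,10,15,5 -> slot 5
570: h=14 -> slot 14
809: h=6, probe 6,7,10,15,5,14,8 -> slot 8
Table: [933, 525, ., ., ., 146, 537, 741, 809, ., 367, ., ., ., 570, 316, .]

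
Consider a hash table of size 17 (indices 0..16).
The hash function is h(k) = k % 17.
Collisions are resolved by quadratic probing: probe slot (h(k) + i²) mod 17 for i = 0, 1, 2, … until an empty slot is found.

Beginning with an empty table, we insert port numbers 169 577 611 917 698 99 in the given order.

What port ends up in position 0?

577

Insert 169: h=16, slot 16 empty -> index 16.
Insert 577: h=16, slot 16 occupied -> index 0.
Insert 611: h=16, slots 16,0 occupied -> index 3.
Insert 917: h=16, slots 16,0,3 occupied -> index 8.
Insert 698: h=1, slot 1 empty -> index 1.
Insert 99: h=14, slot 14 empty -> index 14.
Table: [577, 698, ., 611, ., ., ., ., 917, ., ., ., ., ., 99, ., 169]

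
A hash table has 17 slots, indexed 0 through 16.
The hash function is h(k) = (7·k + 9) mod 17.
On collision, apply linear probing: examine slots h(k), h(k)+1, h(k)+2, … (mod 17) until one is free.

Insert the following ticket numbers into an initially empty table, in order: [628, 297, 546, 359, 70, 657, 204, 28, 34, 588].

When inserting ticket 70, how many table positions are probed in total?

3

628: h=2 => slot 2
297: h=14 => slot 14
546: h=6 => slot 6
359: h=6, probe 6,7 => slot 7
70: h=6, probe 6,7,8 => slot 8
657: h=1 => slot 1
204: h=9 => slot 9
28: h=1, probe 1,2,3 => slot 3
34: h=9, probe 9,10 => slot 10
588: h=11 => slot 11
Table: [_, 657, 628, 28, _, _, 546, 359, 70, 204, 34, 588, _, _, 297, _, _]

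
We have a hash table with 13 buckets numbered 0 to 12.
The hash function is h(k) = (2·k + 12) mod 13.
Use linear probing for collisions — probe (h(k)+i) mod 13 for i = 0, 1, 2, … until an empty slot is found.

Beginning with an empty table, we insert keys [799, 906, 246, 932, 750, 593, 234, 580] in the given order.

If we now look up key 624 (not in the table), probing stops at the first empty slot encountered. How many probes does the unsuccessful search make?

799 hashes to 11; slot 11 is free => place at 11.
906 hashes to 4; slot 4 is free => place at 4.
246 hashes to 10; slot 10 is free => place at 10.
932 hashes to 4; 4 taken => place at 5.
750 hashes to 4; 4,5 taken => place at 6.
593 hashes to 2; slot 2 is free => place at 2.
234 hashes to 12; slot 12 is free => place at 12.
580 hashes to 2; 2 taken => place at 3.
Table: [_, _, 593, 580, 906, 932, 750, _, _, _, 246, 799, 234]
Lookup 624: h=12, probe 12,0 → slot 0 empty, not found.

2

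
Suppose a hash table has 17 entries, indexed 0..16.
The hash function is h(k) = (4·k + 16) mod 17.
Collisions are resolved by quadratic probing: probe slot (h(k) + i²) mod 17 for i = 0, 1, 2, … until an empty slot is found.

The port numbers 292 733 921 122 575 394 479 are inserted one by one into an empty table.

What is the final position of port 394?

3

292: h=11 => slot 11
733: h=7 => slot 7
921: h=11, probe 11,12 => slot 12
122: h=11, probe 11,12,15 => slot 15
575: h=4 => slot 4
394: h=11, probe 11,12,15,3 => slot 3
479: h=11, probe 11,12,15,3,10 => slot 10
Table: [-, -, -, 394, 575, -, -, 733, -, -, 479, 292, 921, -, -, 122, -]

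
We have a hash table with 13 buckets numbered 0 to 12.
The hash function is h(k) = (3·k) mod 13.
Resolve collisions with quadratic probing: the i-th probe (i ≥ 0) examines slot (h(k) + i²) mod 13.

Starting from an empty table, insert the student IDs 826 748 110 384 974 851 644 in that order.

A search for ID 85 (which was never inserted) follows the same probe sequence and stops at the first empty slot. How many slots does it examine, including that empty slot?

5

Insert 826: h=8, slot 8 empty -> index 8.
Insert 748: h=8, slot 8 occupied -> index 9.
Insert 110: h=5, slot 5 empty -> index 5.
Insert 384: h=8, slots 8,9 occupied -> index 12.
Insert 974: h=10, slot 10 empty -> index 10.
Insert 851: h=5, slot 5 occupied -> index 6.
Insert 644: h=8, slots 8,9,12 occupied -> index 4.
Table: [-, -, -, -, 644, 110, 851, -, 826, 748, 974, -, 384]
Lookup 85: h=8, probe 8,9,12,4,11 → slot 11 empty, not found.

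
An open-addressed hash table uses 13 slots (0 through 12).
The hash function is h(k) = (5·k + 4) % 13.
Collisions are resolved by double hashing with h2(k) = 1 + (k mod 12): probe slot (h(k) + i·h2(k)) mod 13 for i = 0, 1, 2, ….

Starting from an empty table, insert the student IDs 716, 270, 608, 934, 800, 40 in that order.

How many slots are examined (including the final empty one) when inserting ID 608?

716: h=9 => slot 9
270: h=2 => slot 2
608: h=2, h2=9, probe 2,11 => slot 11
934: h=7 => slot 7
800: h=0 => slot 0
40: h=9, h2=5, probe 9,1 => slot 1
Table: [800, 40, 270, —, —, —, —, 934, —, 716, —, 608, —]

2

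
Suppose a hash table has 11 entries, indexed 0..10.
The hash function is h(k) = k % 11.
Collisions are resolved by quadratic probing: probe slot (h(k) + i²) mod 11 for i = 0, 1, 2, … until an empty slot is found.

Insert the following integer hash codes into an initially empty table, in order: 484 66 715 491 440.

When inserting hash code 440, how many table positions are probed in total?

4

484 hashes to 0; slot 0 is free => place at 0.
66 hashes to 0; 0 taken => place at 1.
715 hashes to 0; 0,1 taken => place at 4.
491 hashes to 7; slot 7 is free => place at 7.
440 hashes to 0; 0,1,4 taken => place at 9.
Table: [484, 66, _, _, 715, _, _, 491, _, 440, _]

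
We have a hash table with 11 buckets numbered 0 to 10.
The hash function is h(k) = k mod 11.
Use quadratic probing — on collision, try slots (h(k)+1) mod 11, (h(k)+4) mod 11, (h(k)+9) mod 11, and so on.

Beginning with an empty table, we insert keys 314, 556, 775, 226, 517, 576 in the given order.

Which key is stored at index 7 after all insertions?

314 hashes to 6; slot 6 is free → place at 6.
556 hashes to 6; 6 taken → place at 7.
775 hashes to 5; slot 5 is free → place at 5.
226 hashes to 6; 6,7 taken → place at 10.
517 hashes to 0; slot 0 is free → place at 0.
576 hashes to 4; slot 4 is free → place at 4.
Table: [517, ., ., ., 576, 775, 314, 556, ., ., 226]

556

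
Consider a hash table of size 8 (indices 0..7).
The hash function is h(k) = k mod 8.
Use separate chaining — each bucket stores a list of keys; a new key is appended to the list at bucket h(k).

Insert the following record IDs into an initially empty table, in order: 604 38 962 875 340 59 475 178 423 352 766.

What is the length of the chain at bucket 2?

604 -> bucket 4
38 -> bucket 6
962 -> bucket 2
875 -> bucket 3
340 -> bucket 4 (collision)
59 -> bucket 3 (collision)
475 -> bucket 3 (collision)
178 -> bucket 2 (collision)
423 -> bucket 7
352 -> bucket 0
766 -> bucket 6 (collision)
Final buckets:
0: 352
1: .
2: 962 -> 178
3: 875 -> 59 -> 475
4: 604 -> 340
5: .
6: 38 -> 766
7: 423

2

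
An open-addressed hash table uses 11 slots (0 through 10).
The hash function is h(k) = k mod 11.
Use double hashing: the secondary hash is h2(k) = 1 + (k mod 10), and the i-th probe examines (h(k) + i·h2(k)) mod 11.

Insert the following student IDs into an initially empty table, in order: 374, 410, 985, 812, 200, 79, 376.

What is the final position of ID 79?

Insert 374: h=0, slot 0 empty → index 0.
Insert 410: h=3, slot 3 empty → index 3.
Insert 985: h=6, slot 6 empty → index 6.
Insert 812: h=9, slot 9 empty → index 9.
Insert 200: h=2, slot 2 empty → index 2.
Insert 79: h=2, h2=10, slot 2 occupied → index 1.
Insert 376: h=2, h2=7, slots 2,9 occupied → index 5.
Table: [374, 79, 200, 410, ∅, 376, 985, ∅, ∅, 812, ∅]

1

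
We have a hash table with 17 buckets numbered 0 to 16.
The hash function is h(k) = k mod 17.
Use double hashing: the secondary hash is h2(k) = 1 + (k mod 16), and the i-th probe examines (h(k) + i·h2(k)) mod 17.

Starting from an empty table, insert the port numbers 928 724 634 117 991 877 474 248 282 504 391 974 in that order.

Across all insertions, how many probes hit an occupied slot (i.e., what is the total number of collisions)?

14

928: h=10 → slot 10
724: h=10, h2=5, probe 10,15 → slot 15
634: h=5 → slot 5
117: h=15, h2=6, probe 15,4 → slot 4
991: h=5, h2=16, probe 5,4,3 → slot 3
877: h=10, h2=14, probe 10,7 → slot 7
474: h=15, h2=11, probe 15,9 → slot 9
248: h=10, h2=9, probe 10,2 → slot 2
282: h=10, h2=11, probe 10,4,15,9,3,14 → slot 14
504: h=11 → slot 11
391: h=0 → slot 0
974: h=5, h2=15, probe 5,3,1 → slot 1
Table: [391, 974, 248, 991, 117, 634, ∅, 877, ∅, 474, 928, 504, ∅, ∅, 282, 724, ∅]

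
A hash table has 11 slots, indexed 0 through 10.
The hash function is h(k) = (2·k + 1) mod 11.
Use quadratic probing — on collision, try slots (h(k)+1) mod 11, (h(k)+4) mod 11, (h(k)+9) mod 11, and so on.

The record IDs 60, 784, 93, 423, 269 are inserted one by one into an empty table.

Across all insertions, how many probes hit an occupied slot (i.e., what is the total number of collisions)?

6

Insert 60: h=0, slot 0 empty => index 0.
Insert 784: h=7, slot 7 empty => index 7.
Insert 93: h=0, slot 0 occupied => index 1.
Insert 423: h=0, slots 0,1 occupied => index 4.
Insert 269: h=0, slots 0,1,4 occupied => index 9.
Table: [60, 93, ∅, ∅, 423, ∅, ∅, 784, ∅, 269, ∅]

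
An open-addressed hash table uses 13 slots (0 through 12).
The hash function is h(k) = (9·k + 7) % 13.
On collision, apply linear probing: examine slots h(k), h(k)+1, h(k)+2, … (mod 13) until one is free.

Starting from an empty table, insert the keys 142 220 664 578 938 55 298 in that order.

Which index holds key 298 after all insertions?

142: h=11 -> slot 11
220: h=11, probe 11,12 -> slot 12
664: h=3 -> slot 3
578: h=9 -> slot 9
938: h=12, probe 12,0 -> slot 0
55: h=8 -> slot 8
298: h=11, probe 11,12,0,1 -> slot 1
Table: [938, 298, _, 664, _, _, _, _, 55, 578, _, 142, 220]

1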